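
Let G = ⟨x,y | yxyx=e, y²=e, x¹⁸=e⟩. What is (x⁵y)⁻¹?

The order of (x⁵y) is 2 (smallest k with (x⁵y)ᵏ = e), so (x⁵y)⁻¹ = (x⁵y)¹ = x⁵y.
Check: (x⁵y) · (x⁵y) → (x⁵y) · x⁵ = y;   y · y = e, giving e as required.

Answer: x⁵y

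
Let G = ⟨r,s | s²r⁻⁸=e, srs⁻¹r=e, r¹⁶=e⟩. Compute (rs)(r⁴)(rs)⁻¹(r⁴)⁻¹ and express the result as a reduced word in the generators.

[(rs), (r⁴)] = (rs)·(r⁴)·(rs)⁻¹·(r⁴)⁻¹.
  (rs) · (r⁴) = r⁵s⁻¹
  (r⁵s⁻¹) · (rs⁻¹) = r¹²
  (r¹²) · (r¹²) = r⁸

Answer: r⁸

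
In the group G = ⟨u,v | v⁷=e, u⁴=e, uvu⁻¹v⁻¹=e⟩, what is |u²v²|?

Compute successive powers until reaching e:
  (u²v²)¹ = u²v², (u²v²)² = v⁴, (u²v²)³ = u²v⁶, (u²v²)⁴ = v, (u²v²)⁵ = u²v³, (u²v²)⁶ = v⁵, (u²v²)⁷ = u², (u²v²)⁸ = v², (u²v²)⁹ = u²v⁴, (u²v²)¹⁰ = v⁶, (u²v²)¹¹ = u²v, (u²v²)¹² = v³, (u²v²)¹³ = u²v⁵, (u²v²)¹⁴ = e.
The smallest positive k with (u²v²)ᵏ = e is 14.

Answer: 14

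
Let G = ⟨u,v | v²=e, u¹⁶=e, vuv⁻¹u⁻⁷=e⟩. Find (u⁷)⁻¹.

The order of (u⁷) is 16 (smallest k with (u⁷)ᵏ = e), so (u⁷)⁻¹ = (u⁷)¹⁵ = u⁹.
Check: (u⁷) · (u⁹) → (u⁷) · u⁹ = e, giving e as required.

Answer: u⁹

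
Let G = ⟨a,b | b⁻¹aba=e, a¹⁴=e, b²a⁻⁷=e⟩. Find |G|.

Enumerate words in the generators, reducing via the relations: the distinct elements are
  {a, b, e, ab, a², a³, a⁴, a⁵, a⁶, a⁷, a⁸, a⁹, a²b, a³b, a¹², a¹³, a¹¹, a¹⁰, a⁴b, a⁵b, a⁶b, b⁻¹, ab⁻¹, a²b⁻¹, a³b⁻¹, a⁴b⁻¹, a⁵b⁻¹, a⁶b⁻¹}.
No further products give new elements, so |G| = 28.

Answer: 28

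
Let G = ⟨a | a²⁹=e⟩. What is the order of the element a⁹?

Compute successive powers until reaching e:
  (a⁹)¹ = a⁹, (a⁹)² = a¹⁸, (a⁹)³ = a²⁷, (a⁹)⁴ = a⁷, (a⁹)⁵ = a¹⁶, (a⁹)⁶ = a²⁵, (a⁹)⁷ = a⁵, (a⁹)⁸ = a¹⁴, (a⁹)⁹ = a²³, (a⁹)¹⁰ = a³, (a⁹)¹¹ = a¹², (a⁹)¹² = a²¹, (a⁹)¹³ = a, (a⁹)¹⁴ = a¹⁰, (a⁹)¹⁵ = a¹⁹, (a⁹)¹⁶ = a²⁸, (a⁹)¹⁷ = a⁸, (a⁹)¹⁸ = a¹⁷, (a⁹)¹⁹ = a²⁶, (a⁹)²⁰ = a⁶, (a⁹)²¹ = a¹⁵, (a⁹)²² = a²⁴, (a⁹)²³ = a⁴, (a⁹)²⁴ = a¹³, (a⁹)²⁵ = a²², (a⁹)²⁶ = a², (a⁹)²⁷ = a¹¹, (a⁹)²⁸ = a²⁰, (a⁹)²⁹ = e.
The smallest positive k with (a⁹)ᵏ = e is 29.

Answer: 29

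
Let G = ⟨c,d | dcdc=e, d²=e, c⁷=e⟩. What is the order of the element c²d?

Compute successive powers until reaching e:
  (c²d)¹ = c²d, (c²d)² = e.
The smallest positive k with (c²d)ᵏ = e is 2.

Answer: 2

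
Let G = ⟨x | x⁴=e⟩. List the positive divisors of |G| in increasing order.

|G| = 4 = 2². By Lagrange's theorem the order of any subgroup divides 4; the divisors of 4 are 1, 2, 4.

Answer: 1, 2, 4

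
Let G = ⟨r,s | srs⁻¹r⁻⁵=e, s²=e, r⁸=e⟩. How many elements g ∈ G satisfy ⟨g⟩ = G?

⟨g⟩ = G would require ord(g) = |G| = 16, but the maximum element order in G is 8 < 16. So G is not cyclic and no single element generates it: the count is 0.

Answer: 0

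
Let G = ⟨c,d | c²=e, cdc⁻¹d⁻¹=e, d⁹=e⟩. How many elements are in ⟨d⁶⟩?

|⟨d⁶⟩| equals the order of d⁶. Compute successive powers until reaching e:
  (d⁶)¹ = d⁶, (d⁶)² = d³, (d⁶)³ = e.
The smallest positive k with (d⁶)ᵏ = e is 3, so |⟨d⁶⟩| = 3.

Answer: 3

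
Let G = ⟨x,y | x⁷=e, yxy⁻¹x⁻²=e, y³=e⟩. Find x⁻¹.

The order of x is 7 (smallest k with xᵏ = e), so x⁻¹ = x⁶ = x⁶.
Check: x · (x⁶) → x · x⁶ = e, giving e as required.

Answer: x⁶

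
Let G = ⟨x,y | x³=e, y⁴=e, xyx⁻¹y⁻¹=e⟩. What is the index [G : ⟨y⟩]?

First find ord(y) by computing successive powers:
  y¹ = y, y² = y², y³ = y³, y⁴ = e.
So |⟨y⟩| = ord(y) = 4. With |G| = 12, by Lagrange [G : ⟨y⟩] = 12/4 = 3.

Answer: 3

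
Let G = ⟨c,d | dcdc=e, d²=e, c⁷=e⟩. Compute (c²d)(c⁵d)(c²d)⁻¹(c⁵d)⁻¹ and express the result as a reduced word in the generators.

[(c²d), (c⁵d)] = (c²d)·(c⁵d)·(c²d)⁻¹·(c⁵d)⁻¹.
  (c²d) · (c⁵d) = c⁴
  (c⁴) · (c²d) = c⁶d
  (c⁶d) · (c⁵d) = c

Answer: c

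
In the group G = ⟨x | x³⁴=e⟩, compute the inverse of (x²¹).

The order of (x²¹) is 34 (smallest k with (x²¹)ᵏ = e), so (x²¹)⁻¹ = (x²¹)³³ = x¹³.
Check: (x²¹) · (x¹³) → (x²¹) · x¹³ = e, giving e as required.

Answer: x¹³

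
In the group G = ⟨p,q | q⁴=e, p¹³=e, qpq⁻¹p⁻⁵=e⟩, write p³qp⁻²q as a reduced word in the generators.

Multiply left to right, reducing at each step:
  (p³) · q = p³q
  (p³q) · p⁻² = p⁶q
  (p⁶q) · q = p⁶q²

Answer: p⁶q²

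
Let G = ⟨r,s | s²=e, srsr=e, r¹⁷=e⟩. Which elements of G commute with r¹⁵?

⟨r¹⁵⟩ ⊆ C_G(r¹⁵) since powers of r¹⁵ commute with r¹⁵; so |C_G(r¹⁵)| ≥ |⟨r¹⁵⟩| = 17.
By orbit–stabilizer, |C_G(r¹⁵)| = |G| / |conj. class of r¹⁵| = 34 / 2 = 17.
The 17 elements commuting with r¹⁵ are {e, r, r², r³, r⁴, r⁵, r⁶, r⁷, r⁸, r⁹, r¹⁰, r¹¹, r¹², r¹³, r¹⁴, r¹⁵, r¹⁶}.

Answer: {e, r, r², r³, r⁴, r⁵, r⁶, r⁷, r⁸, r⁹, r¹⁰, r¹¹, r¹², r¹³, r¹⁴, r¹⁵, r¹⁶}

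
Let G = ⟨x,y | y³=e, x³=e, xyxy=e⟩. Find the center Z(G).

An element z ∈ Z(G) iff z commutes with every generator.
For example e is central: e·x = x = x·e; e·y = y = y·e.
Whereas x ∉ Z(G) since x·y = xy ≠ x²y² = y·x.
Checking each of the 12 elements this way gives Z(G) = {e}, of order 1.

Answer: {e}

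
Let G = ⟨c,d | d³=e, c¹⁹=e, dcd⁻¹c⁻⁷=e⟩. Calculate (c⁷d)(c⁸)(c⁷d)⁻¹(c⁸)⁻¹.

[(c⁷d), (c⁸)] = (c⁷d)·(c⁸)·(c⁷d)⁻¹·(c⁸)⁻¹.
  (c⁷d) · (c⁸) = c⁶d
  (c⁶d) · (c¹⁸d²) = c¹⁸
  (c¹⁸) · (c¹¹) = c¹⁰

Answer: c¹⁰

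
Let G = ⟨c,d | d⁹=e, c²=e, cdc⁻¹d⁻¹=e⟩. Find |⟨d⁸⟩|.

|⟨d⁸⟩| equals the order of d⁸. Compute successive powers until reaching e:
  (d⁸)¹ = d⁸, (d⁸)² = d⁷, (d⁸)³ = d⁶, (d⁸)⁴ = d⁵, (d⁸)⁵ = d⁴, (d⁸)⁶ = d³, (d⁸)⁷ = d², (d⁸)⁸ = d, (d⁸)⁹ = e.
The smallest positive k with (d⁸)ᵏ = e is 9, so |⟨d⁸⟩| = 9.

Answer: 9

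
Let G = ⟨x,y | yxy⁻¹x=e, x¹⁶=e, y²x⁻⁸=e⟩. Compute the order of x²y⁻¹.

Compute successive powers until reaching e:
  (x²y⁻¹)¹ = x²y⁻¹, (x²y⁻¹)² = x⁸, (x²y⁻¹)³ = x²y, (x²y⁻¹)⁴ = e.
The smallest positive k with (x²y⁻¹)ᵏ = e is 4.

Answer: 4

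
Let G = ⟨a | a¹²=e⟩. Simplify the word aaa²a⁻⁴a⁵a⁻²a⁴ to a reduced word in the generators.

Multiply left to right, reducing at each step:
  a · a = a²
  (a²) · a² = a⁴
  (a⁴) · a⁻⁴ = e
  e · a⁵ = a⁵
  (a⁵) · a⁻² = a³
  (a³) · a⁴ = a⁷

Answer: a⁷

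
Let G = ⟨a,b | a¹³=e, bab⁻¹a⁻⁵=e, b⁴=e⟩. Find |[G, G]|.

G' = [G, G] is generated by all commutators. The generator-pair commutators are: [a, b] = a⁹.
The subgroup they normally generate is {e, a, a², a³, a⁴, a⁵, a⁶, a⁷, a⁸, a⁹, a¹⁰, a¹¹, a¹²}, of order 13.
Check: |G/G'| = 52/13 = 4 is the order of the abelianisation.

Answer: 13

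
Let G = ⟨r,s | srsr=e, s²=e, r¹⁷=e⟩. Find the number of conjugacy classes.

The conjugacy classes (representative and size) are:
  [e] (size 1), [r¹⁶] (size 2), [r²] (size 2), [r³] (size 2), [r¹³] (size 2), [r¹²] (size 2), [r⁶] (size 2), [r¹⁰] (size 2), [r⁹] (size 2), [r⁷s] (size 17).
Class equation: 1 + 2 + 2 + 2 + 2 + 2 + 2 + 2 + 2 + 17 = 34 = |G|. So G has 10 conjugacy classes.

Answer: 10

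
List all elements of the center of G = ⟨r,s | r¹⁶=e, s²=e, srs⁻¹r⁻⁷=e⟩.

An element z ∈ Z(G) iff z commutes with every generator.
For example r⁸ is central: (r⁸)·r = r⁹ = r·(r⁸); (r⁸)·s = r⁸s = s·(r⁸).
Whereas r ∉ Z(G) since r·s = rs ≠ r⁷s = s·r.
Checking each of the 32 elements this way gives Z(G) = {e, r⁸}, of order 2.

Answer: {e, r⁸}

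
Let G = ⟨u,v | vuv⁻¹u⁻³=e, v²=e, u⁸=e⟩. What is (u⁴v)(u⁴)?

Compute (u⁴v) · (u⁴) by multiplying left to right and reducing via the relations at each step:
  (u⁴v) · u⁴ = v

Answer: v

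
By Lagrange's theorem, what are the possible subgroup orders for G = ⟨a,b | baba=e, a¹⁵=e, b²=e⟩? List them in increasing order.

|G| = 30 = 2 · 3 · 5. By Lagrange's theorem the order of any subgroup divides 30; the divisors of 30 are 1, 2, 3, 5, 6, 10, 15, 30.

Answer: 1, 2, 3, 5, 6, 10, 15, 30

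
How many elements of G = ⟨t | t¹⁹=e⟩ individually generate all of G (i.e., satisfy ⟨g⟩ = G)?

G is cyclic of order 19. An element generates G iff its order is 19, and a cyclic group of order 19 has exactly φ(19) = 18 such elements.

Answer: 18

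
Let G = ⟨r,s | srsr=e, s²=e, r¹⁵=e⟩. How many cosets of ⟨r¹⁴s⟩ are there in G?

First find ord(r¹⁴s) by computing successive powers:
  (r¹⁴s)¹ = r¹⁴s, (r¹⁴s)² = e.
So |⟨r¹⁴s⟩| = ord(r¹⁴s) = 2. With |G| = 30, by Lagrange [G : ⟨r¹⁴s⟩] = 30/2 = 15.

Answer: 15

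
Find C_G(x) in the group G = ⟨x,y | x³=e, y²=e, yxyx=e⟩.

⟨x⟩ ⊆ C_G(x) since powers of x commute with x; so |C_G(x)| ≥ |⟨x⟩| = 3.
By orbit–stabilizer, |C_G(x)| = |G| / |conj. class of x| = 6 / 2 = 3.
The 3 elements commuting with x are {e, x, x²}.

Answer: {e, x, x²}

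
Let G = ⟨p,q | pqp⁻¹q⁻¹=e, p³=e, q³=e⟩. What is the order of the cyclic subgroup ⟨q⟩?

|⟨q⟩| equals the order of q. Compute successive powers until reaching e:
  q¹ = q, q² = q², q³ = e.
The smallest positive k with qᵏ = e is 3, so |⟨q⟩| = 3.

Answer: 3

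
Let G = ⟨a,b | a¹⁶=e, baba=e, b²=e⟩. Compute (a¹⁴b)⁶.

Compute successive powers of (a¹⁴b), reducing at each step:
  (a¹⁴b)²: (a¹⁴b) · a¹⁴ = b;   b · b = e
  (a¹⁴b)³: e · a¹⁴ = a¹⁴;   (a¹⁴) · b = a¹⁴b
  (a¹⁴b)⁴: (a¹⁴b) · a¹⁴ = b;   b · b = e
  (a¹⁴b)⁵: e · a¹⁴ = a¹⁴;   (a¹⁴) · b = a¹⁴b
  (a¹⁴b)⁶: (a¹⁴b) · a¹⁴ = b;   b · b = e

Answer: e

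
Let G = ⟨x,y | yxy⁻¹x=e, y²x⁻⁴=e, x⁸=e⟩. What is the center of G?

An element z ∈ Z(G) iff z commutes with every generator.
For example x⁴ is central: (x⁴)·x = x⁵ = x·(x⁴); (x⁴)·y = y⁻¹ = y·(x⁴).
Whereas x ∉ Z(G) since x·y = xy ≠ x³y⁻¹ = y·x.
Checking each of the 16 elements this way gives Z(G) = {e, x⁴}, of order 2.

Answer: {e, x⁴}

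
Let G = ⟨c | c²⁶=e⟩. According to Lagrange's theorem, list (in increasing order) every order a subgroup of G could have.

|G| = 26 = 2 · 13. By Lagrange's theorem the order of any subgroup divides 26; the divisors of 26 are 1, 2, 13, 26.

Answer: 1, 2, 13, 26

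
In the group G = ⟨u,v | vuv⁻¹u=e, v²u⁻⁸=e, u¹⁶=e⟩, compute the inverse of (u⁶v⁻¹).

The order of (u⁶v⁻¹) is 4 (smallest k with (u⁶v⁻¹)ᵏ = e), so (u⁶v⁻¹)⁻¹ = (u⁶v⁻¹)³ = u⁶v.
Check: (u⁶v⁻¹) · (u⁶v) → (u⁶v⁻¹) · u⁶ = v⁻¹;   (v⁻¹) · v = e, giving e as required.

Answer: u⁶v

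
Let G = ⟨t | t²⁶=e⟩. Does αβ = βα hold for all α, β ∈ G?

G has a single generator, so G is cyclic and hence abelian.

Answer: Yes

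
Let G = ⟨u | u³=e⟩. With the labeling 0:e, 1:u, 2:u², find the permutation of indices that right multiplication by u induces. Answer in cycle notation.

(0 1 2)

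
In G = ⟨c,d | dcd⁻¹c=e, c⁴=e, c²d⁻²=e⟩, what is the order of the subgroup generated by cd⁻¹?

|⟨cd⁻¹⟩| equals the order of cd⁻¹. Compute successive powers until reaching e:
  (cd⁻¹)¹ = cd⁻¹, (cd⁻¹)² = c², (cd⁻¹)³ = cd, (cd⁻¹)⁴ = e.
The smallest positive k with (cd⁻¹)ᵏ = e is 4, so |⟨cd⁻¹⟩| = 4.

Answer: 4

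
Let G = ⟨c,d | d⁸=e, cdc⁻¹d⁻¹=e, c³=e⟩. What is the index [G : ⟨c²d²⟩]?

First find ord(c²d²) by computing successive powers:
  (c²d²)¹ = c²d², (c²d²)² = cd⁴, (c²d²)³ = d⁶, (c²d²)⁴ = c², (c²d²)⁵ = cd², (c²d²)⁶ = d⁴, (c²d²)⁷ = c²d⁶, (c²d²)⁸ = c, (c²d²)⁹ = d², (c²d²)¹⁰ = c²d⁴, (c²d²)¹¹ = cd⁶, (c²d²)¹² = e.
So |⟨c²d²⟩| = ord(c²d²) = 12. With |G| = 24, by Lagrange [G : ⟨c²d²⟩] = 24/12 = 2.

Answer: 2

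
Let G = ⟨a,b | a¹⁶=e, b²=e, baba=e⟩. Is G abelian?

a·b = ab but b·a = a¹⁵b, so a·b ≠ b·a and G is not abelian.

Answer: No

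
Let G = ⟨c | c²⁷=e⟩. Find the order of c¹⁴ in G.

Compute successive powers until reaching e:
  (c¹⁴)¹ = c¹⁴, (c¹⁴)² = c, (c¹⁴)³ = c¹⁵, (c¹⁴)⁴ = c², (c¹⁴)⁵ = c¹⁶, (c¹⁴)⁶ = c³, (c¹⁴)⁷ = c¹⁷, (c¹⁴)⁸ = c⁴, (c¹⁴)⁹ = c¹⁸, (c¹⁴)¹⁰ = c⁵, (c¹⁴)¹¹ = c¹⁹, (c¹⁴)¹² = c⁶, (c¹⁴)¹³ = c²⁰, (c¹⁴)¹⁴ = c⁷, (c¹⁴)¹⁵ = c²¹, (c¹⁴)¹⁶ = c⁸, (c¹⁴)¹⁷ = c²², (c¹⁴)¹⁸ = c⁹, (c¹⁴)¹⁹ = c²³, (c¹⁴)²⁰ = c¹⁰, (c¹⁴)²¹ = c²⁴, (c¹⁴)²² = c¹¹, (c¹⁴)²³ = c²⁵, (c¹⁴)²⁴ = c¹², (c¹⁴)²⁵ = c²⁶, (c¹⁴)²⁶ = c¹³, (c¹⁴)²⁷ = e.
The smallest positive k with (c¹⁴)ᵏ = e is 27.

Answer: 27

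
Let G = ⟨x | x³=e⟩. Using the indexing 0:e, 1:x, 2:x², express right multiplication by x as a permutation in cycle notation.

(0 1 2)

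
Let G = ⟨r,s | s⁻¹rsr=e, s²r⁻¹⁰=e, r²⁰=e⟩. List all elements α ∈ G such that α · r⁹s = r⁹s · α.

⟨r⁹s⟩ ⊆ C_G(r⁹s) since powers of r⁹s commute with r⁹s; so |C_G(r⁹s)| ≥ |⟨r⁹s⟩| = 4.
By orbit–stabilizer, |C_G(r⁹s)| = |G| / |conj. class of r⁹s| = 40 / 10 = 4.
The 4 elements commuting with r⁹s are {e, r¹⁰, r⁹s, r⁹s⁻¹}.

Answer: {e, r¹⁰, r⁹s, r⁹s⁻¹}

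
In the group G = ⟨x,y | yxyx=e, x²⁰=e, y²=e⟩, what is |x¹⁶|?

Compute successive powers until reaching e:
  (x¹⁶)¹ = x¹⁶, (x¹⁶)² = x¹², (x¹⁶)³ = x⁸, (x¹⁶)⁴ = x⁴, (x¹⁶)⁵ = e.
The smallest positive k with (x¹⁶)ᵏ = e is 5.

Answer: 5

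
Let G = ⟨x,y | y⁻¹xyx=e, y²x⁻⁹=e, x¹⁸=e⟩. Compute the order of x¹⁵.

Compute successive powers until reaching e:
  (x¹⁵)¹ = x¹⁵, (x¹⁵)² = x¹², (x¹⁵)³ = x⁹, (x¹⁵)⁴ = x⁶, (x¹⁵)⁵ = x³, (x¹⁵)⁶ = e.
The smallest positive k with (x¹⁵)ᵏ = e is 6.

Answer: 6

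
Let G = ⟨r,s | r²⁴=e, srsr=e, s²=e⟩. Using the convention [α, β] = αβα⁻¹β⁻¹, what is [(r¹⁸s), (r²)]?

[(r¹⁸s), (r²)] = (r¹⁸s)·(r²)·(r¹⁸s)⁻¹·(r²)⁻¹.
  (r¹⁸s) · (r²) = r¹⁶s
  (r¹⁶s) · (r¹⁸s) = r²²
  (r²²) · (r²²) = r²⁰

Answer: r²⁰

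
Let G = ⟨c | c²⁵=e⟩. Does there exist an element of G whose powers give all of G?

|G| = 25. The element c has order 25 (its powers give 25 distinct elements), so ⟨c⟩ = G and G is cyclic.

Answer: Yes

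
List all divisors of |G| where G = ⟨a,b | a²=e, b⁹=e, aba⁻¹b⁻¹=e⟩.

|G| = 18 = 2 · 3². By Lagrange's theorem the order of any subgroup divides 18; the divisors of 18 are 1, 2, 3, 6, 9, 18.

Answer: 1, 2, 3, 6, 9, 18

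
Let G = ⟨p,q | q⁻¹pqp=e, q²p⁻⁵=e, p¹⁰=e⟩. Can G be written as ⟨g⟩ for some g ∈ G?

Every cyclic group is abelian. But p·q = pq while q·p = p⁴q⁻¹, so p·q ≠ q·p and G is not abelian. Hence G is not cyclic.

Answer: No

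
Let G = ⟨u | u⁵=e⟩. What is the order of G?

G is generated by a single element, so G is cyclic. The relator gives u⁵ = e and no smaller power is forced to be e, so the 5 powers {e, u, u², u³, u⁴} are distinct. Hence |G| = 5.

Answer: 5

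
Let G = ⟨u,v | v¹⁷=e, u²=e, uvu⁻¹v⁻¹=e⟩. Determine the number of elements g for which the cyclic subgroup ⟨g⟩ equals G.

G is cyclic of order 34. An element generates G iff its order is 34, and a cyclic group of order 34 has exactly φ(34) = 16 such elements.

Answer: 16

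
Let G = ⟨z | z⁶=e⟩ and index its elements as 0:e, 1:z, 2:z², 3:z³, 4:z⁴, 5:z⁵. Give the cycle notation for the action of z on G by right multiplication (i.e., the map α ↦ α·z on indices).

(0 1 2 3 4 5)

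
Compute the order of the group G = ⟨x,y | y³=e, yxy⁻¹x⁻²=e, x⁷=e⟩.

Enumerate words in the generators, reducing via the relations: the distinct elements are
  {e, x, y, xy, x², x³, x⁴, x⁵, x⁶, y², xy², x²y, x³y, x⁴y, x⁵y, x⁶y, x²y², x³y², x⁴y², x⁵y², x⁶y²}.
No further products give new elements, so |G| = 21.

Answer: 21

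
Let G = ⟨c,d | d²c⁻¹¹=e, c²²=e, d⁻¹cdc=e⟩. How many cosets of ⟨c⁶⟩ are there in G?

First find ord(c⁶) by computing successive powers:
  (c⁶)¹ = c⁶, (c⁶)² = c¹², (c⁶)³ = c¹⁸, (c⁶)⁴ = c², (c⁶)⁵ = c⁸, (c⁶)⁶ = c¹⁴, (c⁶)⁷ = c²⁰, (c⁶)⁸ = c⁴, (c⁶)⁹ = c¹⁰, (c⁶)¹⁰ = c¹⁶, (c⁶)¹¹ = e.
So |⟨c⁶⟩| = ord(c⁶) = 11. With |G| = 44, by Lagrange [G : ⟨c⁶⟩] = 44/11 = 4.

Answer: 4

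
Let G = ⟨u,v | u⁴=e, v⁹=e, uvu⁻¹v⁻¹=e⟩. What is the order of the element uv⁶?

Compute successive powers until reaching e:
  (uv⁶)¹ = uv⁶, (uv⁶)² = u²v³, (uv⁶)³ = u³, (uv⁶)⁴ = v⁶, (uv⁶)⁵ = uv³, (uv⁶)⁶ = u², (uv⁶)⁷ = u³v⁶, (uv⁶)⁸ = v³, (uv⁶)⁹ = u, (uv⁶)¹⁰ = u²v⁶, (uv⁶)¹¹ = u³v³, (uv⁶)¹² = e.
The smallest positive k with (uv⁶)ᵏ = e is 12.

Answer: 12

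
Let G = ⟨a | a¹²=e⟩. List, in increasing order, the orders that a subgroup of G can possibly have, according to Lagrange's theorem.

|G| = 12 = 2² · 3. By Lagrange's theorem the order of any subgroup divides 12; the divisors of 12 are 1, 2, 3, 4, 6, 12.

Answer: 1, 2, 3, 4, 6, 12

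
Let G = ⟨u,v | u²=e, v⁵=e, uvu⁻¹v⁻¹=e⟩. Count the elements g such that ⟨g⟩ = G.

G is cyclic of order 10. An element generates G iff its order is 10, and a cyclic group of order 10 has exactly φ(10) = 4 such elements.

Answer: 4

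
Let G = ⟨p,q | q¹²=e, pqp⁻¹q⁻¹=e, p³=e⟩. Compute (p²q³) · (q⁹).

Compute (p²q³) · (q⁹) by multiplying left to right and reducing via the relations at each step:
  (p²q³) · q⁹ = p²

Answer: p²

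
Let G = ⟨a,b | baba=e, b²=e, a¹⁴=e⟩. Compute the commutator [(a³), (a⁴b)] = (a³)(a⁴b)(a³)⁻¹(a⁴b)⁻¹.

[(a³), (a⁴b)] = (a³)·(a⁴b)·(a³)⁻¹·(a⁴b)⁻¹.
  (a³) · (a⁴b) = a⁷b
  (a⁷b) · (a¹¹) = a¹⁰b
  (a¹⁰b) · (a⁴b) = a⁶

Answer: a⁶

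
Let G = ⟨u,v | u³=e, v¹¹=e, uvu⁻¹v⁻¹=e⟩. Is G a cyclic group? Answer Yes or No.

|G| = 33. The element uv has order 33 (its powers give 33 distinct elements), so ⟨uv⟩ = G and G is cyclic.

Answer: Yes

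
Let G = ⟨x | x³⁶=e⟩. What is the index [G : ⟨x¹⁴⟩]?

First find ord(x¹⁴) by computing successive powers:
  (x¹⁴)¹ = x¹⁴, (x¹⁴)² = x²⁸, (x¹⁴)³ = x⁶, (x¹⁴)⁴ = x²⁰, (x¹⁴)⁵ = x³⁴, (x¹⁴)⁶ = x¹², (x¹⁴)⁷ = x²⁶, (x¹⁴)⁸ = x⁴, (x¹⁴)⁹ = x¹⁸, (x¹⁴)¹⁰ = x³², (x¹⁴)¹¹ = x¹⁰, (x¹⁴)¹² = x²⁴, (x¹⁴)¹³ = x², (x¹⁴)¹⁴ = x¹⁶, (x¹⁴)¹⁵ = x³⁰, (x¹⁴)¹⁶ = x⁸, (x¹⁴)¹⁷ = x²², (x¹⁴)¹⁸ = e.
So |⟨x¹⁴⟩| = ord(x¹⁴) = 18. With |G| = 36, by Lagrange [G : ⟨x¹⁴⟩] = 36/18 = 2.

Answer: 2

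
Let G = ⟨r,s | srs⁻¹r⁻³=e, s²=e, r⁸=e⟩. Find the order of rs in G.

Compute successive powers until reaching e:
  (rs)¹ = rs, (rs)² = r⁴, (rs)³ = r⁵s, (rs)⁴ = e.
The smallest positive k with (rs)ᵏ = e is 4.

Answer: 4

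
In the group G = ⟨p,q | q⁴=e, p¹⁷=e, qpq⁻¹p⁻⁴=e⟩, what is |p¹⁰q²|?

Compute successive powers until reaching e:
  (p¹⁰q²)¹ = p¹⁰q², (p¹⁰q²)² = e.
The smallest positive k with (p¹⁰q²)ᵏ = e is 2.

Answer: 2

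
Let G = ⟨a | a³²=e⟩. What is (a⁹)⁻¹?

The order of (a⁹) is 32 (smallest k with (a⁹)ᵏ = e), so (a⁹)⁻¹ = (a⁹)³¹ = a²³.
Check: (a⁹) · (a²³) → (a⁹) · a²³ = e, giving e as required.

Answer: a²³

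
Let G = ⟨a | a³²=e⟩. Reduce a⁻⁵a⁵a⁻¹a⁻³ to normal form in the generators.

Multiply left to right, reducing at each step:
  (a²⁷) · a⁵ = e
  e · a⁻¹ = a³¹
  (a³¹) · a⁻³ = a²⁸

Answer: a²⁸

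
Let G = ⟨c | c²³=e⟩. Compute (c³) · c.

Compute (c³) · c by multiplying left to right and reducing via the relations at each step:
  (c³) · c = c⁴

Answer: c⁴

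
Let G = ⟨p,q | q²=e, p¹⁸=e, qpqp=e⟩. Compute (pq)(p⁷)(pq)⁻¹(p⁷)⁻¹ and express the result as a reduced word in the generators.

[(pq), (p⁷)] = (pq)·(p⁷)·(pq)⁻¹·(p⁷)⁻¹.
  (pq) · (p⁷) = p¹²q
  (p¹²q) · (pq) = p¹¹
  (p¹¹) · (p¹¹) = p⁴

Answer: p⁴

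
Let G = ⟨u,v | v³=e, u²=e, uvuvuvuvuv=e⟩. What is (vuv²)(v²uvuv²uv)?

Compute (vuv²) · (v²uvuv²uv) by multiplying left to right and reducing via the relations at each step:
  (vuv²) · v² = vuv
  (vuv) · u = vuvu
  (vuvu) · v = uv²uv²u
  (uv²uv²u) · u = uv²uv²
  (uv²uv²) · v² = uv²uv
  (uv²uv) · u = uv²uvu
  (uv²uvu) · v = uv²uvuv

Answer: uv²uvuv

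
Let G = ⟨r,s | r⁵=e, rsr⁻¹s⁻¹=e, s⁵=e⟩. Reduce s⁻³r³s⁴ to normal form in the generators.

Multiply left to right, reducing at each step:
  (s²) · r³ = r³s²
  (r³s²) · s⁴ = r³s

Answer: r³s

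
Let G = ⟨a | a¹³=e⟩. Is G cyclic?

|G| = 13. The element a has order 13 (its powers give 13 distinct elements), so ⟨a⟩ = G and G is cyclic.

Answer: Yes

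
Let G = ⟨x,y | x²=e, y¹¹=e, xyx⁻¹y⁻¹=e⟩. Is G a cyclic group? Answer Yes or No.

|G| = 22. The element xy has order 22 (its powers give 22 distinct elements), so ⟨xy⟩ = G and G is cyclic.

Answer: Yes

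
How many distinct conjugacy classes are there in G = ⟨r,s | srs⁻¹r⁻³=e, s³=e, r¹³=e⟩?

The conjugacy classes (representative and size) are:
  [e] (size 1), [r] (size 3), [r⁵] (size 3), [r¹⁰] (size 3), [r⁸] (size 3), [r¹⁰s] (size 13), [r⁷s²] (size 13).
Class equation: 1 + 3 + 3 + 3 + 3 + 13 + 13 = 39 = |G|. So G has 7 conjugacy classes.

Answer: 7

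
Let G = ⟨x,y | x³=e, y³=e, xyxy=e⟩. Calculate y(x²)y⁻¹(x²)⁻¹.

[y, (x²)] = y·(x²)·y⁻¹·(x²)⁻¹.
  y · (x²) = yx²
  (yx²) · (y²) = y²x
  (y²x) · x = xy

Answer: xy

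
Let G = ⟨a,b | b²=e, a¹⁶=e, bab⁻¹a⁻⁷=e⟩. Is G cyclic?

Every cyclic group is abelian. But a·b = ab while b·a = a⁷b, so a·b ≠ b·a and G is not abelian. Hence G is not cyclic.

Answer: No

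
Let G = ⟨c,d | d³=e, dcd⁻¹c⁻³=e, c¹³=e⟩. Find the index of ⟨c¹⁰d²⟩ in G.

First find ord(c¹⁰d²) by computing successive powers:
  (c¹⁰d²)¹ = c¹⁰d², (c¹⁰d²)² = c⁹d, (c¹⁰d²)³ = e.
So |⟨c¹⁰d²⟩| = ord(c¹⁰d²) = 3. With |G| = 39, by Lagrange [G : ⟨c¹⁰d²⟩] = 39/3 = 13.

Answer: 13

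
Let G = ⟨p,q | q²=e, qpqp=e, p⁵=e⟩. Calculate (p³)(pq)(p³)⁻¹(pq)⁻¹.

[(p³), (pq)] = (p³)·(pq)·(p³)⁻¹·(pq)⁻¹.
  (p³) · (pq) = p⁴q
  (p⁴q) · (p²) = p²q
  (p²q) · (pq) = p

Answer: p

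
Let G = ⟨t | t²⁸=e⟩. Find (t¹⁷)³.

Compute successive powers of (t¹⁷), reducing at each step:
  (t¹⁷)²: (t¹⁷) · t¹⁷ = t⁶
  (t¹⁷)³: (t⁶) · t¹⁷ = t²³

Answer: t²³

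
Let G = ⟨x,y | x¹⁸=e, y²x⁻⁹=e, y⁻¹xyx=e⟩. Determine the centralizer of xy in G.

⟨xy⟩ ⊆ C_G(xy) since powers of xy commute with xy; so |C_G(xy)| ≥ |⟨xy⟩| = 4.
By orbit–stabilizer, |C_G(xy)| = |G| / |conj. class of xy| = 36 / 9 = 4.
The 4 elements commuting with xy are {e, x⁹, xy, xy⁻¹}.

Answer: {e, x⁹, xy, xy⁻¹}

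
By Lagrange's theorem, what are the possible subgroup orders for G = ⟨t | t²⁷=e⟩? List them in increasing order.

|G| = 27 = 3³. By Lagrange's theorem the order of any subgroup divides 27; the divisors of 27 are 1, 3, 9, 27.

Answer: 1, 3, 9, 27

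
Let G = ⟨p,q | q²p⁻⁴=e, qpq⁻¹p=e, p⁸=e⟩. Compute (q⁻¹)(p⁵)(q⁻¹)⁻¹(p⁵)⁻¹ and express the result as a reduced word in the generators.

[(q⁻¹), (p⁵)] = (q⁻¹)·(p⁵)·(q⁻¹)⁻¹·(p⁵)⁻¹.
  (q⁻¹) · (p⁵) = p³q⁻¹
  (p³q⁻¹) · q = p³
  (p³) · (p³) = p⁶

Answer: p⁶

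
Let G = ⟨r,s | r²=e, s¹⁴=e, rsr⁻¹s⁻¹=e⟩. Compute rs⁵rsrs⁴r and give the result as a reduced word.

Multiply left to right, reducing at each step:
  r · s⁵ = rs⁵
  (rs⁵) · r = s⁵
  (s⁵) · s = s⁶
  (s⁶) · r = rs⁶
  (rs⁶) · s⁴ = rs¹⁰
  (rs¹⁰) · r = s¹⁰

Answer: s¹⁰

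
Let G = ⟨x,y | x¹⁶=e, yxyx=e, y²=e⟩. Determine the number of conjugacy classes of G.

The conjugacy classes (representative and size) are:
  [e] (size 1), [x¹⁵] (size 2), [x²] (size 2), [x³] (size 2), [x¹²] (size 2), [x⁵] (size 2), [x⁶] (size 2), [x⁷] (size 2), [x⁸] (size 1), [x²y] (size 8), [x¹⁵y] (size 8).
Class equation: 1 + 2 + 2 + 2 + 2 + 2 + 2 + 2 + 1 + 8 + 8 = 32 = |G|. So G has 11 conjugacy classes.

Answer: 11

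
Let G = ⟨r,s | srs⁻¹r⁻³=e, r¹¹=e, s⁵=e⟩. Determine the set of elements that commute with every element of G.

An element z ∈ Z(G) iff z commutes with every generator.
For example e is central: e·r = r = r·e; e·s = s = s·e.
Whereas r ∉ Z(G) since r·s = rs ≠ r³s = s·r.
Checking each of the 55 elements this way gives Z(G) = {e}, of order 1.

Answer: {e}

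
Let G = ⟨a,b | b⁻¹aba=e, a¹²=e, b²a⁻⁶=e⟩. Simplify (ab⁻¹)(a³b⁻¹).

Compute (ab⁻¹) · (a³b⁻¹) by multiplying left to right and reducing via the relations at each step:
  (ab⁻¹) · a³ = a⁴b
  (a⁴b) · b⁻¹ = a⁴

Answer: a⁴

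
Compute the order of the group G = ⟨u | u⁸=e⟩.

G is generated by a single element, so G is cyclic. The relator gives u⁸ = e and no smaller power is forced to be e, so the 8 powers {e, u, u², u³, u⁴, u⁵, u⁶, u⁷} are distinct. Hence |G| = 8.

Answer: 8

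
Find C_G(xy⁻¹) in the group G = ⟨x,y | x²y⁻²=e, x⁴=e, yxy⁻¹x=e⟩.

⟨xy⁻¹⟩ ⊆ C_G(xy⁻¹) since powers of xy⁻¹ commute with xy⁻¹; so |C_G(xy⁻¹)| ≥ |⟨xy⁻¹⟩| = 4.
By orbit–stabilizer, |C_G(xy⁻¹)| = |G| / |conj. class of xy⁻¹| = 8 / 2 = 4.
The 4 elements commuting with xy⁻¹ are {e, x², xy⁻¹, xy}.

Answer: {e, x², xy⁻¹, xy}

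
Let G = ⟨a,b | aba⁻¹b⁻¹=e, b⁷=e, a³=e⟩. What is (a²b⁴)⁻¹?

The order of (a²b⁴) is 21 (smallest k with (a²b⁴)ᵏ = e), so (a²b⁴)⁻¹ = (a²b⁴)²⁰ = ab³.
Check: (a²b⁴) · (ab³) → (a²b⁴) · a = b⁴;   (b⁴) · b³ = e, giving e as required.

Answer: ab³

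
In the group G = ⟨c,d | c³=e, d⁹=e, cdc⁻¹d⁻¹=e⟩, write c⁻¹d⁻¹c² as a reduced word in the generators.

Multiply left to right, reducing at each step:
  (c²) · d⁻¹ = c²d⁸
  (c²d⁸) · c² = cd⁸

Answer: cd⁸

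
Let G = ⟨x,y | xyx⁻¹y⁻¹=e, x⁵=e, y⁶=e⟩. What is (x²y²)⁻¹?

The order of (x²y²) is 15 (smallest k with (x²y²)ᵏ = e), so (x²y²)⁻¹ = (x²y²)¹⁴ = x³y⁴.
Check: (x²y²) · (x³y⁴) → (x²y²) · x³ = y²;   (y²) · y⁴ = e, giving e as required.

Answer: x³y⁴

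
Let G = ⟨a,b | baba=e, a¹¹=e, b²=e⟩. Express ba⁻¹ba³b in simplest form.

Multiply left to right, reducing at each step:
  b · a⁻¹ = ab
  (ab) · b = a
  a · a³ = a⁴
  (a⁴) · b = a⁴b

Answer: a⁴b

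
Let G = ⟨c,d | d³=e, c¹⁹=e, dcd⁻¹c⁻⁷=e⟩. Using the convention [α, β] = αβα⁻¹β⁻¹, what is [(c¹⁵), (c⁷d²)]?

[(c¹⁵), (c⁷d²)] = (c¹⁵)·(c⁷d²)·(c¹⁵)⁻¹·(c⁷d²)⁻¹.
  (c¹⁵) · (c⁷d²) = c³d²
  (c³d²) · (c⁴) = c⁹d²
  (c⁹d²) · (c⁸d) = c²

Answer: c²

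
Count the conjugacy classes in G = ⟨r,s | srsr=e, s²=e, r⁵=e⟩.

The conjugacy classes (representative and size) are:
  [e] (size 1), [r] (size 2), [r²] (size 2), [s] (size 5).
Class equation: 1 + 2 + 2 + 5 = 10 = |G|. So G has 4 conjugacy classes.

Answer: 4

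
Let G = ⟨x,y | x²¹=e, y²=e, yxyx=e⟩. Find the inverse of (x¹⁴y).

The order of (x¹⁴y) is 2 (smallest k with (x¹⁴y)ᵏ = e), so (x¹⁴y)⁻¹ = (x¹⁴y)¹ = x¹⁴y.
Check: (x¹⁴y) · (x¹⁴y) → (x¹⁴y) · x¹⁴ = y;   y · y = e, giving e as required.

Answer: x¹⁴y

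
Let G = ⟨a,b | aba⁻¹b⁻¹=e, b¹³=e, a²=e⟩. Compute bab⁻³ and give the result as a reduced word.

Multiply left to right, reducing at each step:
  b · a = ab
  (ab) · b⁻³ = ab¹¹

Answer: ab¹¹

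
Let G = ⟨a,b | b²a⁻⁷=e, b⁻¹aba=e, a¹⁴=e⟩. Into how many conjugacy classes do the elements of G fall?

The conjugacy classes (representative and size) are:
  [e] (size 1), [a¹³] (size 2), [a¹²] (size 2), [a¹¹] (size 2), [a⁴] (size 2), [a⁵] (size 2), [a⁸] (size 2), [a⁷] (size 1), [a⁵b⁻¹] (size 7), [a⁵b] (size 7).
Class equation: 1 + 2 + 2 + 2 + 2 + 2 + 2 + 1 + 7 + 7 = 28 = |G|. So G has 10 conjugacy classes.

Answer: 10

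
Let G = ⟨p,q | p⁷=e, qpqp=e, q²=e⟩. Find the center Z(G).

An element z ∈ Z(G) iff z commutes with every generator.
For example e is central: e·p = p = p·e; e·q = q = q·e.
Whereas p ∉ Z(G) since p·q = pq ≠ p⁶q = q·p.
Checking each of the 14 elements this way gives Z(G) = {e}, of order 1.

Answer: {e}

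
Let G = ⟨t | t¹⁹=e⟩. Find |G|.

G is generated by a single element, so G is cyclic. The relator gives t¹⁹ = e and no smaller power is forced to be e, so the 19 powers {e, t, t², t³, t⁴, t⁵, t⁶, t⁷, t⁸, t⁹, t¹², t¹³, t¹¹, t¹⁰, t¹⁴, t¹⁵, t¹⁶, t¹⁷, t¹⁸} are distinct. Hence |G| = 19.

Answer: 19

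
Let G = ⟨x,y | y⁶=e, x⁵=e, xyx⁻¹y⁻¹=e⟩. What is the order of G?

Enumerate words in the generators, reducing via the relations: the distinct elements are
  {e, x, y, xy, x², x³, x⁴, y², y³, y⁴, y⁵, xy², xy³, xy⁴, xy⁵, x²y, x³y, x⁴y, x²y², x²y³, x²y⁴, x²y⁵, x³y², x³y³, x³y⁴, x³y⁵, x⁴y², x⁴y³, x⁴y⁴, x⁴y⁵}.
No further products give new elements, so |G| = 30.

Answer: 30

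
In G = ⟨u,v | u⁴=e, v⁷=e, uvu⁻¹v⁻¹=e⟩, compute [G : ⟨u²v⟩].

First find ord(u²v) by computing successive powers:
  (u²v)¹ = u²v, (u²v)² = v², (u²v)³ = u²v³, (u²v)⁴ = v⁴, (u²v)⁵ = u²v⁵, (u²v)⁶ = v⁶, (u²v)⁷ = u², (u²v)⁸ = v, (u²v)⁹ = u²v², (u²v)¹⁰ = v³, (u²v)¹¹ = u²v⁴, (u²v)¹² = v⁵, (u²v)¹³ = u²v⁶, (u²v)¹⁴ = e.
So |⟨u²v⟩| = ord(u²v) = 14. With |G| = 28, by Lagrange [G : ⟨u²v⟩] = 28/14 = 2.

Answer: 2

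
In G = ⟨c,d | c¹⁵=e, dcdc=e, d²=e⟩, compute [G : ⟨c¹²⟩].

First find ord(c¹²) by computing successive powers:
  (c¹²)¹ = c¹², (c¹²)² = c⁹, (c¹²)³ = c⁶, (c¹²)⁴ = c³, (c¹²)⁵ = e.
So |⟨c¹²⟩| = ord(c¹²) = 5. With |G| = 30, by Lagrange [G : ⟨c¹²⟩] = 30/5 = 6.

Answer: 6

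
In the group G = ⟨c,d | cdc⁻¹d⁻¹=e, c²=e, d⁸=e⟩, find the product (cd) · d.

Compute (cd) · d by multiplying left to right and reducing via the relations at each step:
  (cd) · d = cd²

Answer: cd²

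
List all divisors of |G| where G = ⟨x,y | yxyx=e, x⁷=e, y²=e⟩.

|G| = 14 = 2 · 7. By Lagrange's theorem the order of any subgroup divides 14; the divisors of 14 are 1, 2, 7, 14.

Answer: 1, 2, 7, 14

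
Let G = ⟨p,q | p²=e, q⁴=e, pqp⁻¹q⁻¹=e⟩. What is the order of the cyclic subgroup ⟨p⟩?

|⟨p⟩| equals the order of p. Compute successive powers until reaching e:
  p¹ = p, p² = e.
The smallest positive k with pᵏ = e is 2, so |⟨p⟩| = 2.

Answer: 2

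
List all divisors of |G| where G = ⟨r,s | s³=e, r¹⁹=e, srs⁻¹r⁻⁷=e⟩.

|G| = 57 = 3 · 19. By Lagrange's theorem the order of any subgroup divides 57; the divisors of 57 are 1, 3, 19, 57.

Answer: 1, 3, 19, 57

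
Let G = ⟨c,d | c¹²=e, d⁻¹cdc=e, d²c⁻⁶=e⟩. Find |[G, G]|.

G' = [G, G] is generated by all commutators. The generator-pair commutators are: [c, d] = c².
The subgroup they normally generate is {e, c², c⁴, c⁶, c⁸, c¹⁰}, of order 6.
Check: |G/G'| = 24/6 = 4 is the order of the abelianisation.

Answer: 6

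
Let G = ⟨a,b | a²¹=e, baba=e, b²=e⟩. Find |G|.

Enumerate words in the generators, reducing via the relations: the distinct elements are
  {a, b, e, ab, a², a³, a⁴, a⁵, a⁶, a⁷, a⁸, a⁹, a²b, a²⁰, a³b, a¹², a¹³, a¹¹, a¹⁰, a¹⁴, a¹⁵, a¹⁶, a¹⁷, a¹⁸, a¹⁹, a⁴b, a⁵b, a⁶b, a⁷b, a⁸b, a⁹b, a²⁰b, a¹²b, a¹³b, a¹¹b, a¹⁰b, a¹⁴b, a¹⁵b, a¹⁶b, a¹⁷b, a¹⁸b, a¹⁹b}.
No further products give new elements, so |G| = 42.

Answer: 42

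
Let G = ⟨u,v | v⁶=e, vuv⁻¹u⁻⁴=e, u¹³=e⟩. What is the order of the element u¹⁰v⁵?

Compute successive powers until reaching e:
  (u¹⁰v⁵)¹ = u¹⁰v⁵, (u¹⁰v⁵)² = u⁶v⁴, (u¹⁰v⁵)³ = u⁵v³, (u¹⁰v⁵)⁴ = u⁸v², (u¹⁰v⁵)⁵ = u¹²v, (u¹⁰v⁵)⁶ = e.
The smallest positive k with (u¹⁰v⁵)ᵏ = e is 6.

Answer: 6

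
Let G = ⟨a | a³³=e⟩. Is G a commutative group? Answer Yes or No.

G has a single generator, so G is cyclic and hence abelian.

Answer: Yes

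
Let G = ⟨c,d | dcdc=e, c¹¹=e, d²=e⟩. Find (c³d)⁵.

Compute successive powers of (c³d), reducing at each step:
  (c³d)²: (c³d) · c³ = d;   d · d = e
  (c³d)³: e · c³ = c³;   (c³) · d = c³d
  (c³d)⁴: (c³d) · c³ = d;   d · d = e
  (c³d)⁵: e · c³ = c³;   (c³) · d = c³d

Answer: c³d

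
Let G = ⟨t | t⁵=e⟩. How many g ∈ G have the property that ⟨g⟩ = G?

G is cyclic of order 5. An element generates G iff its order is 5, and a cyclic group of order 5 has exactly φ(5) = 4 such elements.

Answer: 4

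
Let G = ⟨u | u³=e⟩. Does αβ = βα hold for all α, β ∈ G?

G has a single generator, so G is cyclic and hence abelian.

Answer: Yes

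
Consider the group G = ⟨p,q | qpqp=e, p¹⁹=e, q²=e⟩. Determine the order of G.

Enumerate words in the generators, reducing via the relations: the distinct elements are
  {e, p, q, pq, p², p³, p⁴, p⁵, p⁶, p⁷, p⁸, p⁹, p²q, p³q, p¹², p¹³, p¹¹, p¹⁰, p¹⁴, p¹⁵, p¹⁶, p¹⁷, p¹⁸, p⁴q, p⁵q, p⁶q, p⁷q, p⁸q, p⁹q, p¹²q, p¹³q, p¹¹q, p¹⁰q, p¹⁴q, p¹⁵q, p¹⁶q, p¹⁷q, p¹⁸q}.
No further products give new elements, so |G| = 38.

Answer: 38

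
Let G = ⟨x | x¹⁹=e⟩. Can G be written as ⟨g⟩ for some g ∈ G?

|G| = 19. The element x has order 19 (its powers give 19 distinct elements), so ⟨x⟩ = G and G is cyclic.

Answer: Yes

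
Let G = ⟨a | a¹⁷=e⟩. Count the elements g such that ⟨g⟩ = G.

G is cyclic of order 17. An element generates G iff its order is 17, and a cyclic group of order 17 has exactly φ(17) = 16 such elements.

Answer: 16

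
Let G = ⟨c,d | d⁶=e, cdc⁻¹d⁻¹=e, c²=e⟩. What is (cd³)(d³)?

Compute (cd³) · (d³) by multiplying left to right and reducing via the relations at each step:
  (cd³) · d³ = c

Answer: c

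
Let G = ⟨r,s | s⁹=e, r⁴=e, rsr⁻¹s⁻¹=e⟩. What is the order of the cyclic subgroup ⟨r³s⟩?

|⟨r³s⟩| equals the order of r³s. Compute successive powers until reaching e:
  (r³s)¹ = r³s, (r³s)² = r²s², (r³s)³ = rs³, (r³s)⁴ = s⁴, (r³s)⁵ = r³s⁵, (r³s)⁶ = r²s⁶, (r³s)⁷ = rs⁷, (r³s)⁸ = s⁸, (r³s)⁹ = r³, (r³s)¹⁰ = r²s, (r³s)¹¹ = rs², (r³s)¹² = s³, (r³s)¹³ = r³s⁴, (r³s)¹⁴ = r²s⁵, (r³s)¹⁵ = rs⁶, (r³s)¹⁶ = s⁷, (r³s)¹⁷ = r³s⁸, (r³s)¹⁸ = r², (r³s)¹⁹ = rs, (r³s)²⁰ = s², (r³s)²¹ = r³s³, (r³s)²² = r²s⁴, (r³s)²³ = rs⁵, (r³s)²⁴ = s⁶, (r³s)²⁵ = r³s⁷, (r³s)²⁶ = r²s⁸, (r³s)²⁷ = r, (r³s)²⁸ = s, (r³s)²⁹ = r³s², (r³s)³⁰ = r²s³, (r³s)³¹ = rs⁴, (r³s)³² = s⁵, (r³s)³³ = r³s⁶, (r³s)³⁴ = r²s⁷, (r³s)³⁵ = rs⁸, (r³s)³⁶ = e.
The smallest positive k with (r³s)ᵏ = e is 36, so |⟨r³s⟩| = 36.

Answer: 36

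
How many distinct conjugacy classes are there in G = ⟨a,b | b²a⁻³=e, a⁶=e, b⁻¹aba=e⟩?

The conjugacy classes (representative and size) are:
  [e] (size 1), [a] (size 2), [a²] (size 2), [a³] (size 1), [ab⁻¹] (size 3), [a²b⁻¹] (size 3).
Class equation: 1 + 2 + 2 + 1 + 3 + 3 = 12 = |G|. So G has 6 conjugacy classes.

Answer: 6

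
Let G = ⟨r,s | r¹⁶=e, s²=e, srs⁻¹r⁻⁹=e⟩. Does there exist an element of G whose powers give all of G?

Every cyclic group is abelian. But r·s = rs while s·r = r⁹s, so r·s ≠ s·r and G is not abelian. Hence G is not cyclic.

Answer: No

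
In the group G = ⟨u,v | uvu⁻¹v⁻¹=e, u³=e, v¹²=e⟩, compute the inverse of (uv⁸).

The order of (uv⁸) is 3 (smallest k with (uv⁸)ᵏ = e), so (uv⁸)⁻¹ = (uv⁸)² = u²v⁴.
Check: (uv⁸) · (u²v⁴) → (uv⁸) · u² = v⁸;   (v⁸) · v⁴ = e, giving e as required.

Answer: u²v⁴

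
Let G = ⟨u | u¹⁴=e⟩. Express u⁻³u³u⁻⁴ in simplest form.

Multiply left to right, reducing at each step:
  (u¹¹) · u³ = e
  e · u⁻⁴ = u¹⁰

Answer: u¹⁰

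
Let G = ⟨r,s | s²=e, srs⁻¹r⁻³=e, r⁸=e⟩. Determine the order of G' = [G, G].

G' = [G, G] is generated by all commutators. The generator-pair commutators are: [r, s] = r⁶.
The subgroup they normally generate is {e, r², r⁴, r⁶}, of order 4.
Check: |G/G'| = 16/4 = 4 is the order of the abelianisation.

Answer: 4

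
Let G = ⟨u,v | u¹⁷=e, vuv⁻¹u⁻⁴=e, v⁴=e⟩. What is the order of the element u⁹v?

Compute successive powers until reaching e:
  (u⁹v)¹ = u⁹v, (u⁹v)² = u¹¹v², (u⁹v)³ = u²v³, (u⁹v)⁴ = e.
The smallest positive k with (u⁹v)ᵏ = e is 4.

Answer: 4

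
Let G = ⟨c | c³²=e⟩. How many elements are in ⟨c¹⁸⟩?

|⟨c¹⁸⟩| equals the order of c¹⁸. Compute successive powers until reaching e:
  (c¹⁸)¹ = c¹⁸, (c¹⁸)² = c⁴, (c¹⁸)³ = c²², (c¹⁸)⁴ = c⁸, (c¹⁸)⁵ = c²⁶, (c¹⁸)⁶ = c¹², (c¹⁸)⁷ = c³⁰, (c¹⁸)⁸ = c¹⁶, (c¹⁸)⁹ = c², (c¹⁸)¹⁰ = c²⁰, (c¹⁸)¹¹ = c⁶, (c¹⁸)¹² = c²⁴, (c¹⁸)¹³ = c¹⁰, (c¹⁸)¹⁴ = c²⁸, (c¹⁸)¹⁵ = c¹⁴, (c¹⁸)¹⁶ = e.
The smallest positive k with (c¹⁸)ᵏ = e is 16, so |⟨c¹⁸⟩| = 16.

Answer: 16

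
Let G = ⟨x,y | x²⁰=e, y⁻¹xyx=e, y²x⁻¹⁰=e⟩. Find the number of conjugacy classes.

The conjugacy classes (representative and size) are:
  [e] (size 1), [x] (size 2), [x²] (size 2), [x³] (size 2), [x⁴] (size 2), [x⁵] (size 2), [x¹⁴] (size 2), [x⁷] (size 2), [x⁸] (size 2), [x¹¹] (size 2), [x¹⁰] (size 1), [x²y⁻¹] (size 10), [x⁹y] (size 10).
Class equation: 1 + 2 + 2 + 2 + 2 + 2 + 2 + 2 + 2 + 2 + 1 + 10 + 10 = 40 = |G|. So G has 13 conjugacy classes.

Answer: 13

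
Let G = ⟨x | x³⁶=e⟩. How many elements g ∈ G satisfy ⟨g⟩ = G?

G is cyclic of order 36. An element generates G iff its order is 36, and a cyclic group of order 36 has exactly φ(36) = 12 such elements.

Answer: 12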